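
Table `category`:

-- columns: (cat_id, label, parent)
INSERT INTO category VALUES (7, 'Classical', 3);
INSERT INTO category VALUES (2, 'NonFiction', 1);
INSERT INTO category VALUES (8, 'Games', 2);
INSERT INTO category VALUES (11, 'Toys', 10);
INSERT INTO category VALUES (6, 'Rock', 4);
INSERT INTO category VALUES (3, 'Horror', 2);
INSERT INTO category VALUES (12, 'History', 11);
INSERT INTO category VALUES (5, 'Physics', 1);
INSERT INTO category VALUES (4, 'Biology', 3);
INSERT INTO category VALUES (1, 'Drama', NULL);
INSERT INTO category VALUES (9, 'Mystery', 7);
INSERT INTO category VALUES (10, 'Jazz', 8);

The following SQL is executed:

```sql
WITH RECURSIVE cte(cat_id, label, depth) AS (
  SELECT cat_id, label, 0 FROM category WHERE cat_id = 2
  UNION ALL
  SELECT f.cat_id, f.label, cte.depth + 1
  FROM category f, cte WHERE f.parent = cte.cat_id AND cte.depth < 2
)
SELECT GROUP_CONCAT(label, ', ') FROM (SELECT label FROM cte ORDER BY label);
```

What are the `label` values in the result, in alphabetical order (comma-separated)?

Biology, Classical, Games, Horror, Jazz, NonFiction

Base: cat_id=2 (NonFiction) at depth 0.
Iteration 1: rows with parent in {2} -> Horror (id 3, depth 1), Games (id 8, depth 1).
Iteration 2: rows with parent in {3,8} -> Biology (id 4, depth 2), Classical (id 7, depth 2), Jazz (id 10, depth 2).
Iteration 3: depth < 2 fails for all current rows; recursion stops.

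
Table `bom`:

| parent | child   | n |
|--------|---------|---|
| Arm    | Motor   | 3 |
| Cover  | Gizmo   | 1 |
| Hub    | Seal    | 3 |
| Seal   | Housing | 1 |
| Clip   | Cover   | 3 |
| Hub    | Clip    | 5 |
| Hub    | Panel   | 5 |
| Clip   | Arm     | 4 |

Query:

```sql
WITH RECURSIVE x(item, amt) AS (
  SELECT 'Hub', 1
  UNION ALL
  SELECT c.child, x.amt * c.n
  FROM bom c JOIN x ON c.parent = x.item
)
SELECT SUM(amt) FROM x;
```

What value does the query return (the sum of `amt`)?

127

Base: (Hub, amt=1).
Iteration 1: components of {Hub} -> Clip = 1*5 = 5, Panel = 1*5 = 5, Seal = 1*3 = 3.
Iteration 2: components of {Clip,Panel,Seal} -> Arm = 5*4 = 20, Cover = 5*3 = 15, Housing = 3*1 = 3.
Iteration 3: components of {Arm,Cover,Housing} -> Gizmo = 15*1 = 15, Motor = 20*3 = 60.
Iteration 4: no further components; recursion stops.
SUM(amt) = 1 + 3 + 5 + 5 + 3 + 20 + 15 + 60 + 15 = 127.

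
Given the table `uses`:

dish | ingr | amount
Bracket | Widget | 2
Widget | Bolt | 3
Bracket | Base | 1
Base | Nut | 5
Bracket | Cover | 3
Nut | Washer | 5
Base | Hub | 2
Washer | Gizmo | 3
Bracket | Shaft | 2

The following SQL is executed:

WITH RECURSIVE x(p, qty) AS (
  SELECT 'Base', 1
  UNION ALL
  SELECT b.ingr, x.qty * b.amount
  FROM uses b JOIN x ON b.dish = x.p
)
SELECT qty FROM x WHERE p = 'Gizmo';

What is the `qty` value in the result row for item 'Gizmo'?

75

Base: (Base, qty=1).
Iteration 1: components of {Base} -> Hub = 1*2 = 2, Nut = 1*5 = 5.
Iteration 2: components of {Hub,Nut} -> Washer = 5*5 = 25.
Iteration 3: components of {Washer} -> Gizmo = 25*3 = 75.
Iteration 4: no further components; recursion stops.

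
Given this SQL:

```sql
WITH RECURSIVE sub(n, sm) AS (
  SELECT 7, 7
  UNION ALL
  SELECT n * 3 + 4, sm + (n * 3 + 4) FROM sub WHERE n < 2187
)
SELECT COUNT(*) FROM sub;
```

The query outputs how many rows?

7

Base: n=7, sm=7.
Iteration 1: 7 < 2187 holds -> n = 7 * 3 + 4 = 25, sm = 7 + 25 = 32.
Iteration 2: 25 < 2187 holds -> n = 25 * 3 + 4 = 79, sm = 32 + 79 = 111.
Iteration 3: 79 < 2187 holds -> n = 79 * 3 + 4 = 241, sm = 111 + 241 = 352.
Iteration 4: 241 < 2187 holds -> n = 241 * 3 + 4 = 727, sm = 352 + 727 = 1079.
Iteration 5: 727 < 2187 holds -> n = 727 * 3 + 4 = 2185, sm = 1079 + 2185 = 3264.
Iteration 6: 2185 < 2187 holds -> n = 2185 * 3 + 4 = 6559, sm = 3264 + 6559 = 9823.
Iteration 7: 6559 < 2187 fails; recursion stops.
Total rows emitted: 7.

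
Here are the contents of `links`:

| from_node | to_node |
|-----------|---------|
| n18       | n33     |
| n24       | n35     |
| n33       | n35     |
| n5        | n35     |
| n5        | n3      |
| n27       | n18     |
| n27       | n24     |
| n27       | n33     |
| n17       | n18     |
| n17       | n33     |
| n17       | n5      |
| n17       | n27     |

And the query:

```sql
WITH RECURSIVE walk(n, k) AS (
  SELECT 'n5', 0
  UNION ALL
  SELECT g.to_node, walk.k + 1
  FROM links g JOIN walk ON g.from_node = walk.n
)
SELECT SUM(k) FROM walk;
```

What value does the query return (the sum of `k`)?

2

Base: (n5, k=0).
Iteration 1: edges from {n5} -> (n3, k=1), (n35, k=1).
Iteration 2: no outgoing edges from {n3,n35}; recursion stops.
SUM(k) = 0 + 1 + 1 = 2.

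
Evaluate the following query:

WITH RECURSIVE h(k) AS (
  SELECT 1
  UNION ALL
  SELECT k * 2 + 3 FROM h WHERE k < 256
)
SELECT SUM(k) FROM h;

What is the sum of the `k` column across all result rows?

Base: k=1.
Iteration 1: 1 < 256 holds -> k = 1 * 2 + 3 = 5.
Iteration 2: 5 < 256 holds -> k = 5 * 2 + 3 = 13.
Iteration 3: 13 < 256 holds -> k = 13 * 2 + 3 = 29.
Iteration 4: 29 < 256 holds -> k = 29 * 2 + 3 = 61.
Iteration 5: 61 < 256 holds -> k = 61 * 2 + 3 = 125.
Iteration 6: 125 < 256 holds -> k = 125 * 2 + 3 = 253.
Iteration 7: 253 < 256 holds -> k = 253 * 2 + 3 = 509.
Iteration 8: 509 < 256 fails; recursion stops.
SUM(k) = 1 + 5 + 13 + 29 + 61 + 125 + 253 + 509 = 996.

996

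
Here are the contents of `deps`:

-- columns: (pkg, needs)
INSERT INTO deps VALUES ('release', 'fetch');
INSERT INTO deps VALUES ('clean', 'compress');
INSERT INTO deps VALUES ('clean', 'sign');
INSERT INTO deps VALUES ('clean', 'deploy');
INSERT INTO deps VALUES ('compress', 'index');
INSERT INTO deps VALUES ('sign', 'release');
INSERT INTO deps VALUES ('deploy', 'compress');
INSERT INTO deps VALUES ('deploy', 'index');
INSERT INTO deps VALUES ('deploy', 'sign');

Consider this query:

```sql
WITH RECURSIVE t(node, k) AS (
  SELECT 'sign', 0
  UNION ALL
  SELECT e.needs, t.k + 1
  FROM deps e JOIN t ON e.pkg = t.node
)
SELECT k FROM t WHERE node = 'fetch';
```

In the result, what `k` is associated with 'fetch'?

Base: (sign, k=0).
Iteration 1: edges from {sign} -> (release, k=1).
Iteration 2: edges from {release} -> (fetch, k=2).
Iteration 3: no outgoing edges from {fetch}; recursion stops.

2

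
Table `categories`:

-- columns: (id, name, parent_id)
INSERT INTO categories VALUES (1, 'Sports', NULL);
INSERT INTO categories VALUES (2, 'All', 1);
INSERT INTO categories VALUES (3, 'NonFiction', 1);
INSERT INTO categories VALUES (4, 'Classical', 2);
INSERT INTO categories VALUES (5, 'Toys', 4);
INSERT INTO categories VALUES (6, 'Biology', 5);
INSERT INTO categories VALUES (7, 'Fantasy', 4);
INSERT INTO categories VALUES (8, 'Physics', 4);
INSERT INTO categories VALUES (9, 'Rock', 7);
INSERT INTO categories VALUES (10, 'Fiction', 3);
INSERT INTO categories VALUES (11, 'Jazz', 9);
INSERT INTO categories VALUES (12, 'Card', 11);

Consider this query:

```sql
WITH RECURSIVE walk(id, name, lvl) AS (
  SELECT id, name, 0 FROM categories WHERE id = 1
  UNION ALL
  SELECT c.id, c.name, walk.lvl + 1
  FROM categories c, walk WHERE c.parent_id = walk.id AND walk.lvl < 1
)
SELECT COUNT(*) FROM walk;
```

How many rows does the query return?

Base: id=1 (Sports) at lvl 0.
Iteration 1: rows with parent_id in {1} -> All (id 2, lvl 1), NonFiction (id 3, lvl 1).
Iteration 2: lvl < 1 fails for all current rows; recursion stops.
Total rows emitted: 3.

3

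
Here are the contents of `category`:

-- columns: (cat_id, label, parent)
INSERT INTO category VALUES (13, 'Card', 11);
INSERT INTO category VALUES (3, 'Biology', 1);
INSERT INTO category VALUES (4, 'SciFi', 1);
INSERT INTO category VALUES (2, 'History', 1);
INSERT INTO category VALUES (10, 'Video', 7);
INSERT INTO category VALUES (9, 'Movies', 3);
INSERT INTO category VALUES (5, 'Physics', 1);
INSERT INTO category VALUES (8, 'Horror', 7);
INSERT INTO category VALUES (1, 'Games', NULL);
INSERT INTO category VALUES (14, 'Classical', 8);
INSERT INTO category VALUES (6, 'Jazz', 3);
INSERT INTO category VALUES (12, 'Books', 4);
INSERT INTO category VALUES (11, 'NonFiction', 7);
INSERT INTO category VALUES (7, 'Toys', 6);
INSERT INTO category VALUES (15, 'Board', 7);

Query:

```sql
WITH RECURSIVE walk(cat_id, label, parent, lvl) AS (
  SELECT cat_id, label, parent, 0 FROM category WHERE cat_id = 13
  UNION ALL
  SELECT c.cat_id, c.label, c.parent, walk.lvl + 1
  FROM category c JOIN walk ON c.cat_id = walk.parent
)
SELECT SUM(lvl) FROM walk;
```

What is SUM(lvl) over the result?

Base: cat_id=13 (Card), parent=11, lvl 0.
Iteration 1: join on cat_id=11 -> NonFiction (id 11, parent=7, lvl 1).
Iteration 2: join on cat_id=7 -> Toys (id 7, parent=6, lvl 2).
Iteration 3: join on cat_id=6 -> Jazz (id 6, parent=3, lvl 3).
Iteration 4: join on cat_id=3 -> Biology (id 3, parent=1, lvl 4).
Iteration 5: join on cat_id=1 -> Games (id 1, parent=NULL, lvl 5).
Iteration 6: parent is NULL; no match; recursion stops.
SUM(lvl) = 0 + 1 + 2 + 3 + 4 + 5 = 15.

15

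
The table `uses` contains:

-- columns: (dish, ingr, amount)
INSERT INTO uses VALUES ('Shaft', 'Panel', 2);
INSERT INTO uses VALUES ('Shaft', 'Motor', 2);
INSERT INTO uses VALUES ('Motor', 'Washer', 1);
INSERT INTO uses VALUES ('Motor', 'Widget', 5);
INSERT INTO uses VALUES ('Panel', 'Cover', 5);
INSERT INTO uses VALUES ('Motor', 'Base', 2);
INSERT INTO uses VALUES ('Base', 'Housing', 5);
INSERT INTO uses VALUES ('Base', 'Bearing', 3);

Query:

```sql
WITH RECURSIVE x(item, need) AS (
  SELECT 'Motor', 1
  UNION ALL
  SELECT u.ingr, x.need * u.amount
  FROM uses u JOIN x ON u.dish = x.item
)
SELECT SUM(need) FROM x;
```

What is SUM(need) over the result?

25

Base: (Motor, need=1).
Iteration 1: components of {Motor} -> Base = 1*2 = 2, Washer = 1*1 = 1, Widget = 1*5 = 5.
Iteration 2: components of {Base,Washer,Widget} -> Bearing = 2*3 = 6, Housing = 2*5 = 10.
Iteration 3: no further components; recursion stops.
SUM(need) = 1 + 1 + 5 + 2 + 10 + 6 = 25.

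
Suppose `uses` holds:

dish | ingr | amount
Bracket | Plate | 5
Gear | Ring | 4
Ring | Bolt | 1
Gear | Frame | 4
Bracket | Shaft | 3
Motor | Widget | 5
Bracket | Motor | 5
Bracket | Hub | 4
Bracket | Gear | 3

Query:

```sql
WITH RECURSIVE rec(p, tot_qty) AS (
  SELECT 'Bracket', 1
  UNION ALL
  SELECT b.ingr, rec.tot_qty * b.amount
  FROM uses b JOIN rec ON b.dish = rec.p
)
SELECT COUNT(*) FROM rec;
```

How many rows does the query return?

Base: (Bracket, tot_qty=1).
Iteration 1: components of {Bracket} -> Gear = 1*3 = 3, Hub = 1*4 = 4, Motor = 1*5 = 5, Plate = 1*5 = 5, Shaft = 1*3 = 3.
Iteration 2: components of {Gear,Hub,Motor,Plate,Shaft} -> Frame = 3*4 = 12, Ring = 3*4 = 12, Widget = 5*5 = 25.
Iteration 3: components of {Frame,Ring,Widget} -> Bolt = 12*1 = 12.
Iteration 4: no further components; recursion stops.
Total rows emitted: 10.

10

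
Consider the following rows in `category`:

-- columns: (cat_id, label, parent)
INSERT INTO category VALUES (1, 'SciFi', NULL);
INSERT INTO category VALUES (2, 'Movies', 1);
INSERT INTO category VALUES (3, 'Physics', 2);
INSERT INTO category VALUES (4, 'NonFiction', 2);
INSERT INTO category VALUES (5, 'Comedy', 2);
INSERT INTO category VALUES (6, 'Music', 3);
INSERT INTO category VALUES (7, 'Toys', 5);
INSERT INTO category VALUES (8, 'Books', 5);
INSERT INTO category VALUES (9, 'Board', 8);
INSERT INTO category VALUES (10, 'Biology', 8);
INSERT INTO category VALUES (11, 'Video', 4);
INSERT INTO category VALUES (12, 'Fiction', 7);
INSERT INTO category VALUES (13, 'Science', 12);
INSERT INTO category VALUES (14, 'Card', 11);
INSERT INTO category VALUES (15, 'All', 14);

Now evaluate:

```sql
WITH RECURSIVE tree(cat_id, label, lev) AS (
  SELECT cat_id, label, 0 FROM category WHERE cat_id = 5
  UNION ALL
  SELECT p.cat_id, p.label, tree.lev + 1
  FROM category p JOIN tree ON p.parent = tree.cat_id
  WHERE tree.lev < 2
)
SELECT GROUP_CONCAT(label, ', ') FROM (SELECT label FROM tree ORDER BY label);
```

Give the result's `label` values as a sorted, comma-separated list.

Base: cat_id=5 (Comedy) at lev 0.
Iteration 1: rows with parent in {5} -> Toys (id 7, lev 1), Books (id 8, lev 1).
Iteration 2: rows with parent in {7,8} -> Board (id 9, lev 2), Biology (id 10, lev 2), Fiction (id 12, lev 2).
Iteration 3: lev < 2 fails for all current rows; recursion stops.

Biology, Board, Books, Comedy, Fiction, Toys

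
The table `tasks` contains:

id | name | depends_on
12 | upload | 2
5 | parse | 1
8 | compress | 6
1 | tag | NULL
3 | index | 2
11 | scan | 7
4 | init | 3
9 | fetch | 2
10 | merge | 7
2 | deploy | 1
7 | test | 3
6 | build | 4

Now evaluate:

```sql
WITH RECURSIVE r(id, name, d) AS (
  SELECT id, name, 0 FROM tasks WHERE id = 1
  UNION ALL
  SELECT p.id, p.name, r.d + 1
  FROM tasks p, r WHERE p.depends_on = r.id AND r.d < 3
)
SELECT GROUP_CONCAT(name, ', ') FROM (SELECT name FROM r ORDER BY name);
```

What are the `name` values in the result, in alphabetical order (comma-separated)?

deploy, fetch, index, init, parse, tag, test, upload

Base: id=1 (tag) at d 0.
Iteration 1: rows with depends_on in {1} -> deploy (id 2, d 1), parse (id 5, d 1).
Iteration 2: rows with depends_on in {2,5} -> index (id 3, d 2), fetch (id 9, d 2), upload (id 12, d 2).
Iteration 3: rows with depends_on in {3,9,12} -> init (id 4, d 3), test (id 7, d 3).
Iteration 4: d < 3 fails for all current rows; recursion stops.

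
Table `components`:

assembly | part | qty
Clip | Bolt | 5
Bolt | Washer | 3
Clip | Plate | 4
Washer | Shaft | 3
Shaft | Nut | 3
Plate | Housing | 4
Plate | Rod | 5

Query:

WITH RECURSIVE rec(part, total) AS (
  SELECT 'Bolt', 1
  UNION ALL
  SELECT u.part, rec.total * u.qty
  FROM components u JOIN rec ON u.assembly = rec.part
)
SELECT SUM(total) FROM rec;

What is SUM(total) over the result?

Base: (Bolt, total=1).
Iteration 1: components of {Bolt} -> Washer = 1*3 = 3.
Iteration 2: components of {Washer} -> Shaft = 3*3 = 9.
Iteration 3: components of {Shaft} -> Nut = 9*3 = 27.
Iteration 4: no further components; recursion stops.
SUM(total) = 1 + 3 + 9 + 27 = 40.

40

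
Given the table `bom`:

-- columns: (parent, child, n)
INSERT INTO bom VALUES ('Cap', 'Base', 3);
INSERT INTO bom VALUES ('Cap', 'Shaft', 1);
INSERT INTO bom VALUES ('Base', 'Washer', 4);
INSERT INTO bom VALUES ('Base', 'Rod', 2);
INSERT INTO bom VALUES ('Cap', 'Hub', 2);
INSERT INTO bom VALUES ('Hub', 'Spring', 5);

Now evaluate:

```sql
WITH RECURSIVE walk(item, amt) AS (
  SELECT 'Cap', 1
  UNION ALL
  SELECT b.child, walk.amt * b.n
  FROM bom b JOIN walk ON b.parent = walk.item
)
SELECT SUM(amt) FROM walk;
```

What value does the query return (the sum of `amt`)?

Base: (Cap, amt=1).
Iteration 1: components of {Cap} -> Base = 1*3 = 3, Hub = 1*2 = 2, Shaft = 1*1 = 1.
Iteration 2: components of {Base,Hub,Shaft} -> Rod = 3*2 = 6, Spring = 2*5 = 10, Washer = 3*4 = 12.
Iteration 3: no further components; recursion stops.
SUM(amt) = 1 + 3 + 1 + 2 + 12 + 6 + 10 = 35.

35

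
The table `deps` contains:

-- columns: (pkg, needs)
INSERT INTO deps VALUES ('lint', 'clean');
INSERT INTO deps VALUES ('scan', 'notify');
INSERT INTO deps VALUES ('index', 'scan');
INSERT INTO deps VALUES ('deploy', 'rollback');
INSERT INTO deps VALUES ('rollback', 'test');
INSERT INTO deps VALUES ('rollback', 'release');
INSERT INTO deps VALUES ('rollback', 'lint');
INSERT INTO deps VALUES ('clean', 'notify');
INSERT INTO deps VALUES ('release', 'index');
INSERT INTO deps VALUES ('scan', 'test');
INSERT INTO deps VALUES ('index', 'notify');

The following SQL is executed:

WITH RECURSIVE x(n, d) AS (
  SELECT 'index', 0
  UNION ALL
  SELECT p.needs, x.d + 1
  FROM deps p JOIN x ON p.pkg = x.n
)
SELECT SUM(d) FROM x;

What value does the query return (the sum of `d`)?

6

Base: (index, d=0).
Iteration 1: edges from {index} -> (notify, d=1), (scan, d=1).
Iteration 2: edges from {notify,scan} -> (notify, d=2), (test, d=2).
Iteration 3: no outgoing edges from {notify,test}; recursion stops.
SUM(d) = 0 + 1 + 1 + 2 + 2 = 6.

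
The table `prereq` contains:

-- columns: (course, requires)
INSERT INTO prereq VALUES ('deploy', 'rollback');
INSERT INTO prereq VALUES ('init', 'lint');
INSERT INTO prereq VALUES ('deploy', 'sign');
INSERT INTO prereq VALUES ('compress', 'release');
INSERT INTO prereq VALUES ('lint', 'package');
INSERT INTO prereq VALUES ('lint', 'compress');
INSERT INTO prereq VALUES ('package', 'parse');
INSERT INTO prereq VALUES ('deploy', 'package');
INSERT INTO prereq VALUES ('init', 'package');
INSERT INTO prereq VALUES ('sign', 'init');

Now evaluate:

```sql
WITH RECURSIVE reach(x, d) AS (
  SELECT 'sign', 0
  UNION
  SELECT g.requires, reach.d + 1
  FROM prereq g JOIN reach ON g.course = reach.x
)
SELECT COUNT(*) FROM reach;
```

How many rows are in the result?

9

Base: (sign, d=0).
Iteration 1: edges from {sign} -> (init, d=1).
Iteration 2: edges from {init} -> (lint, d=2), (package, d=2).
Iteration 3: edges from {lint,package} -> (compress, d=3), (package, d=3), (parse, d=3).
Iteration 4: edges from {compress,package,parse} -> (parse, d=4), (release, d=4).
Iteration 5: no outgoing edges from {parse,release}; recursion stops.
Total rows emitted: 9.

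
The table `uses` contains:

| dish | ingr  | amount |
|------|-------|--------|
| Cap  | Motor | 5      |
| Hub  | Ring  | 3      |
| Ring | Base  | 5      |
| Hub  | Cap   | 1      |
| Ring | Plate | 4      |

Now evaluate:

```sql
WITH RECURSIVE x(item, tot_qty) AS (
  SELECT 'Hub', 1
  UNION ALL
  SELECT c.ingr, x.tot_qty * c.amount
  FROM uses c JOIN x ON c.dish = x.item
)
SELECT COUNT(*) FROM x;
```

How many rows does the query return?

6

Base: (Hub, tot_qty=1).
Iteration 1: components of {Hub} -> Cap = 1*1 = 1, Ring = 1*3 = 3.
Iteration 2: components of {Cap,Ring} -> Base = 3*5 = 15, Motor = 1*5 = 5, Plate = 3*4 = 12.
Iteration 3: no further components; recursion stops.
Total rows emitted: 6.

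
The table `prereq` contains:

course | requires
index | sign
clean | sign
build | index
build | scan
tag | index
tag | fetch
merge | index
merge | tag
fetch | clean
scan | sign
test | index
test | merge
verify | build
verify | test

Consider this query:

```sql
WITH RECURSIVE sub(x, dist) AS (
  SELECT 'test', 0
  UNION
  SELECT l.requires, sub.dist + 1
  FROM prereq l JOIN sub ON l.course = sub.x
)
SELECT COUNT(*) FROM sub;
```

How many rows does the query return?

Base: (test, dist=0).
Iteration 1: edges from {test} -> (index, dist=1), (merge, dist=1).
Iteration 2: edges from {index,merge} -> (index, dist=2), (sign, dist=2), (tag, dist=2).
Iteration 3: edges from {index,sign,tag} -> (fetch, dist=3), (index, dist=3), (sign, dist=3).
Iteration 4: edges from {fetch,index,sign} -> (clean, dist=4), (sign, dist=4).
Iteration 5: edges from {clean,sign} -> (sign, dist=5).
Iteration 6: no outgoing edges from {sign}; recursion stops.
Total rows emitted: 12.

12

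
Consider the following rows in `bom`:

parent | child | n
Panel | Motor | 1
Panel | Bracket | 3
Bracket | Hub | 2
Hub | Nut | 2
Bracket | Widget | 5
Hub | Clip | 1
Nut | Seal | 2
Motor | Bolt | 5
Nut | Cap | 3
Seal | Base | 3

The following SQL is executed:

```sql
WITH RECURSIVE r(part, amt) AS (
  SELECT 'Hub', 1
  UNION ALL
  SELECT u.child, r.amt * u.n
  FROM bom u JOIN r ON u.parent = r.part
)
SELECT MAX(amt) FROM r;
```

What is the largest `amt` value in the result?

12

Base: (Hub, amt=1).
Iteration 1: components of {Hub} -> Clip = 1*1 = 1, Nut = 1*2 = 2.
Iteration 2: components of {Clip,Nut} -> Cap = 2*3 = 6, Seal = 2*2 = 4.
Iteration 3: components of {Cap,Seal} -> Base = 4*3 = 12.
Iteration 4: no further components; recursion stops.
amt values: 1, 2, 1, 4, 6, 12; the maximum is 12.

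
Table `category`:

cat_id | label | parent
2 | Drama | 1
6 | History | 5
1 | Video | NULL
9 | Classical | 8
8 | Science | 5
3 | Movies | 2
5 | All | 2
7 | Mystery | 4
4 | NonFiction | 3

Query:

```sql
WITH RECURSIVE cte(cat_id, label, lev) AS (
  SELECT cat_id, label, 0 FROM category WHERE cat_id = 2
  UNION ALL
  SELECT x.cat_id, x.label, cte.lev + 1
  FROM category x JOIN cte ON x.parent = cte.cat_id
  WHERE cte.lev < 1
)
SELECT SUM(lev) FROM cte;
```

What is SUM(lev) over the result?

Base: cat_id=2 (Drama) at lev 0.
Iteration 1: rows with parent in {2} -> Movies (id 3, lev 1), All (id 5, lev 1).
Iteration 2: lev < 1 fails for all current rows; recursion stops.
SUM(lev) = 0 + 1 + 1 = 2.

2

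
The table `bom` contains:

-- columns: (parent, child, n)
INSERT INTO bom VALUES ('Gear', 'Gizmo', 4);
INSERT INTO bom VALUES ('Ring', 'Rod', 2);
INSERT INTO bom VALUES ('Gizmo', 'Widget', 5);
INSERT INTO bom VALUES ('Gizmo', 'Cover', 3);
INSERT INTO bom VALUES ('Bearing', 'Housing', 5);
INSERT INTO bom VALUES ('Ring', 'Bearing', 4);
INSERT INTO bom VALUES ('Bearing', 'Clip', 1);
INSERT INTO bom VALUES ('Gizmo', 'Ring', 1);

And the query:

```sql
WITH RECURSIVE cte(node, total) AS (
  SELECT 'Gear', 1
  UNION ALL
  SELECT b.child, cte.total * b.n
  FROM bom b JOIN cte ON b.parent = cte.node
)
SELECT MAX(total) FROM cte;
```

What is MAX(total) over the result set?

Base: (Gear, total=1).
Iteration 1: components of {Gear} -> Gizmo = 1*4 = 4.
Iteration 2: components of {Gizmo} -> Cover = 4*3 = 12, Ring = 4*1 = 4, Widget = 4*5 = 20.
Iteration 3: components of {Cover,Ring,Widget} -> Bearing = 4*4 = 16, Rod = 4*2 = 8.
Iteration 4: components of {Bearing,Rod} -> Clip = 16*1 = 16, Housing = 16*5 = 80.
Iteration 5: no further components; recursion stops.
total values: 1, 4, 4, 12, 20, 16, 8, 16, 80; the maximum is 80.

80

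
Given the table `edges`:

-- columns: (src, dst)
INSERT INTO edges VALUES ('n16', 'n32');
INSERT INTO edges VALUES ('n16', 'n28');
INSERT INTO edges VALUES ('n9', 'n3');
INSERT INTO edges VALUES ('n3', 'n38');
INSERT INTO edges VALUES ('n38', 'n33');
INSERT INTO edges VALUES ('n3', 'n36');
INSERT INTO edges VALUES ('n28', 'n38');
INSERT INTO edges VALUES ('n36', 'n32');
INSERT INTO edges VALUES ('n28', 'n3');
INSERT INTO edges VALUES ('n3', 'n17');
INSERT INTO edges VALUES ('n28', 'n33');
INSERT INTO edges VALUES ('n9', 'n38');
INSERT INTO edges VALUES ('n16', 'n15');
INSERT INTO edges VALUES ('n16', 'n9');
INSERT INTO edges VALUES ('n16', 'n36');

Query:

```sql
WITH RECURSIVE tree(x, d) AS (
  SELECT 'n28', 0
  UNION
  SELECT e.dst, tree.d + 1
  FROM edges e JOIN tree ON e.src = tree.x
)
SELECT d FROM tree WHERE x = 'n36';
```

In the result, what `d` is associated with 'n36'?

Base: (n28, d=0).
Iteration 1: edges from {n28} -> (n3, d=1), (n33, d=1), (n38, d=1).
Iteration 2: edges from {n3,n33,n38} -> (n17, d=2), (n33, d=2), (n36, d=2), (n38, d=2).
Iteration 3: edges from {n17,n33,n36,n38} -> (n32, d=3), (n33, d=3).
Iteration 4: no outgoing edges from {n32,n33}; recursion stops.

2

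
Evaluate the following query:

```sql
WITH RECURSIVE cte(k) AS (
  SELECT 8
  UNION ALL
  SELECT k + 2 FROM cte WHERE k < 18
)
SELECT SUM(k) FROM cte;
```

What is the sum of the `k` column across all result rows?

Base: k=8.
Iteration 1: 8 < 18 holds -> k = 8 + 2 = 10.
Iteration 2: 10 < 18 holds -> k = 10 + 2 = 12.
Iteration 3: 12 < 18 holds -> k = 12 + 2 = 14.
Iteration 4: 14 < 18 holds -> k = 14 + 2 = 16.
Iteration 5: 16 < 18 holds -> k = 16 + 2 = 18.
Iteration 6: 18 < 18 fails; recursion stops.
SUM(k) = 8 + 10 + 12 + 14 + 16 + 18 = 78.

78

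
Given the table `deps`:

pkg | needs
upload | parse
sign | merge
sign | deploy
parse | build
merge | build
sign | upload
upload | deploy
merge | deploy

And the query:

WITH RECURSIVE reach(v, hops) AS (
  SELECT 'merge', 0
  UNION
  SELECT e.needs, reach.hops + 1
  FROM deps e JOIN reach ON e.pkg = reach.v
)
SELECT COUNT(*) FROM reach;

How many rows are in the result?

3

Base: (merge, hops=0).
Iteration 1: edges from {merge} -> (build, hops=1), (deploy, hops=1).
Iteration 2: no outgoing edges from {build,deploy}; recursion stops.
Total rows emitted: 3.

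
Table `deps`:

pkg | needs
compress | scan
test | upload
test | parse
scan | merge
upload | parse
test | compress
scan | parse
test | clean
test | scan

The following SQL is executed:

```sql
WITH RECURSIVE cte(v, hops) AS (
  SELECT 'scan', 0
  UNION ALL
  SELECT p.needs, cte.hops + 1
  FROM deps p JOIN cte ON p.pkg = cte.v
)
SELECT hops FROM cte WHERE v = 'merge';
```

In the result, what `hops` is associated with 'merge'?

Base: (scan, hops=0).
Iteration 1: edges from {scan} -> (merge, hops=1), (parse, hops=1).
Iteration 2: no outgoing edges from {merge,parse}; recursion stops.

1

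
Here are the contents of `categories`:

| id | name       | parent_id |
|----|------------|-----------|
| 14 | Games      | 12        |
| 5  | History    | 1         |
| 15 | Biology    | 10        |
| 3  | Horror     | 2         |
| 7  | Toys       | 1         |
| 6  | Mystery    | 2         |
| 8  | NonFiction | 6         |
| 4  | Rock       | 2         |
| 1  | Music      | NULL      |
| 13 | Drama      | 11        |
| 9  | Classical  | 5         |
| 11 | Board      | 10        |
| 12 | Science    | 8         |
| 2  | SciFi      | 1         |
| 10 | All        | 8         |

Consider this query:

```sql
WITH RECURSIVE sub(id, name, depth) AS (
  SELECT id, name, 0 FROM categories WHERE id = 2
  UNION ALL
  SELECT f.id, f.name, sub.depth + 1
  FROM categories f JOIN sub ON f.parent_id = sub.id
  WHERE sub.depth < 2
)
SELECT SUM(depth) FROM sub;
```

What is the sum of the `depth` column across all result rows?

5

Base: id=2 (SciFi) at depth 0.
Iteration 1: rows with parent_id in {2} -> Horror (id 3, depth 1), Rock (id 4, depth 1), Mystery (id 6, depth 1).
Iteration 2: rows with parent_id in {3,4,6} -> NonFiction (id 8, depth 2).
Iteration 3: depth < 2 fails for all current rows; recursion stops.
SUM(depth) = 0 + 1 + 1 + 1 + 2 = 5.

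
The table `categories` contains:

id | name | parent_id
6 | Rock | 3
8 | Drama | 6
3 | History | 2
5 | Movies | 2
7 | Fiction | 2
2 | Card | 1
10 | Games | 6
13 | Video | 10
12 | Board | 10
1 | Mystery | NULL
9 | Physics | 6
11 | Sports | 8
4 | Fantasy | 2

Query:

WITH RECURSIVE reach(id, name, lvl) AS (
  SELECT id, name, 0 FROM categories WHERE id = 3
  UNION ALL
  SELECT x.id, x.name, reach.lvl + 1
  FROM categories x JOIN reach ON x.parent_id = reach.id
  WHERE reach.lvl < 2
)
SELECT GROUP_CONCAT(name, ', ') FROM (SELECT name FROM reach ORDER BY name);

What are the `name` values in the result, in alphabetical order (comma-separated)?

Base: id=3 (History) at lvl 0.
Iteration 1: rows with parent_id in {3} -> Rock (id 6, lvl 1).
Iteration 2: rows with parent_id in {6} -> Drama (id 8, lvl 2), Physics (id 9, lvl 2), Games (id 10, lvl 2).
Iteration 3: lvl < 2 fails for all current rows; recursion stops.

Drama, Games, History, Physics, Rock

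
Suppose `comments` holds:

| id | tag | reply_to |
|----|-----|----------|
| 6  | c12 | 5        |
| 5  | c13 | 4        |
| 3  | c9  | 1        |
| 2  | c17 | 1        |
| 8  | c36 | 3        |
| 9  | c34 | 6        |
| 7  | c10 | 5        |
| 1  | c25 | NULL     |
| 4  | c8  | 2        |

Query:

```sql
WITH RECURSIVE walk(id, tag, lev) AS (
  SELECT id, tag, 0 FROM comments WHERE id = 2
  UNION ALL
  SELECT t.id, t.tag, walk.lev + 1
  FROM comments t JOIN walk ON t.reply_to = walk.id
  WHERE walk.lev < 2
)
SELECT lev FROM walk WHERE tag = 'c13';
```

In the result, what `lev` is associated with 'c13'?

Base: id=2 (c17) at lev 0.
Iteration 1: rows with reply_to in {2} -> c8 (id 4, lev 1).
Iteration 2: rows with reply_to in {4} -> c13 (id 5, lev 2).
Iteration 3: lev < 2 fails for all current rows; recursion stops.

2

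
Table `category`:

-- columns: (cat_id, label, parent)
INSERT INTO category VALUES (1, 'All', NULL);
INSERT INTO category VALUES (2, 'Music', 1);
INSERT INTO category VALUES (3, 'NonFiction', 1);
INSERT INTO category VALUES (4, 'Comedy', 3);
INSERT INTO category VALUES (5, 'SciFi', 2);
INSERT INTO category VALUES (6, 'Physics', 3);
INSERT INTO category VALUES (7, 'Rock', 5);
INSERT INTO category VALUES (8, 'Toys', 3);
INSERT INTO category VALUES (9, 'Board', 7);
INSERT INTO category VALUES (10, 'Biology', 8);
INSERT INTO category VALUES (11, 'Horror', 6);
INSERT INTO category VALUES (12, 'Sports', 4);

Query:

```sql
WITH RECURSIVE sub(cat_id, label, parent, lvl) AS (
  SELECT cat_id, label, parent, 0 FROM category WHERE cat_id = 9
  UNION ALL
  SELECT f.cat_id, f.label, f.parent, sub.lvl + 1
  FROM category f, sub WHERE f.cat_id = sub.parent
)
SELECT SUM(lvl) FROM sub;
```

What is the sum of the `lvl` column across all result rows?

Base: cat_id=9 (Board), parent=7, lvl 0.
Iteration 1: join on cat_id=7 -> Rock (id 7, parent=5, lvl 1).
Iteration 2: join on cat_id=5 -> SciFi (id 5, parent=2, lvl 2).
Iteration 3: join on cat_id=2 -> Music (id 2, parent=1, lvl 3).
Iteration 4: join on cat_id=1 -> All (id 1, parent=NULL, lvl 4).
Iteration 5: parent is NULL; no match; recursion stops.
SUM(lvl) = 0 + 1 + 2 + 3 + 4 = 10.

10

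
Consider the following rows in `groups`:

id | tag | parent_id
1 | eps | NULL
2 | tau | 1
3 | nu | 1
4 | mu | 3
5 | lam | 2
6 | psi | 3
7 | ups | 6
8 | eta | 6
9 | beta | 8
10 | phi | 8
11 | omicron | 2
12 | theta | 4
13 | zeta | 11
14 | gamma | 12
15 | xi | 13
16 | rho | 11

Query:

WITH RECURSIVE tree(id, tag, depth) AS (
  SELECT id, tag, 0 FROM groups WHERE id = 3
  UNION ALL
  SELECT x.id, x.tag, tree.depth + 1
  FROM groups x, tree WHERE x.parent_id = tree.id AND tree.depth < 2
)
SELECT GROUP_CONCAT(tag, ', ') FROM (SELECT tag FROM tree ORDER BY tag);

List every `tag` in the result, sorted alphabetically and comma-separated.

eta, mu, nu, psi, theta, ups

Base: id=3 (nu) at depth 0.
Iteration 1: rows with parent_id in {3} -> mu (id 4, depth 1), psi (id 6, depth 1).
Iteration 2: rows with parent_id in {4,6} -> ups (id 7, depth 2), eta (id 8, depth 2), theta (id 12, depth 2).
Iteration 3: depth < 2 fails for all current rows; recursion stops.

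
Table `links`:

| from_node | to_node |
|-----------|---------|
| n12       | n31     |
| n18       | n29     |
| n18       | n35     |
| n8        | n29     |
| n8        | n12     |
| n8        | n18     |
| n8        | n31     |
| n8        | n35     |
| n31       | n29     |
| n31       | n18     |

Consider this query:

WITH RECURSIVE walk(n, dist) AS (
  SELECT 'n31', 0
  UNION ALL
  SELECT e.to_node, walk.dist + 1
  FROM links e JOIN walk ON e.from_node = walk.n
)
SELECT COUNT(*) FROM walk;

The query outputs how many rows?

Base: (n31, dist=0).
Iteration 1: edges from {n31} -> (n18, dist=1), (n29, dist=1).
Iteration 2: edges from {n18,n29} -> (n29, dist=2), (n35, dist=2).
Iteration 3: no outgoing edges from {n29,n35}; recursion stops.
Total rows emitted: 5.

5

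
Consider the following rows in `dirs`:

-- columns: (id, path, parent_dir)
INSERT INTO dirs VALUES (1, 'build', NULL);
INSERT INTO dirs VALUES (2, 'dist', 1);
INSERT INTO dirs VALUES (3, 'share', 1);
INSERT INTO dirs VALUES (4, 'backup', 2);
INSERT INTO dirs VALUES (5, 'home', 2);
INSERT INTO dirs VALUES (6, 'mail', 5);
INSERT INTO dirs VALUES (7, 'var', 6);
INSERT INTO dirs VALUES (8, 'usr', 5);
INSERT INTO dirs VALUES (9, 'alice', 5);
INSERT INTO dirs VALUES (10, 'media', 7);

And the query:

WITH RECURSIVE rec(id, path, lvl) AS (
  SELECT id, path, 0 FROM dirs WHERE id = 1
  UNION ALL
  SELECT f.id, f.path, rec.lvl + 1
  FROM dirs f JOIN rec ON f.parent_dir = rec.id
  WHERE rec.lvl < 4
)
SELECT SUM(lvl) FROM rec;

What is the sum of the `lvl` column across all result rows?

19

Base: id=1 (build) at lvl 0.
Iteration 1: rows with parent_dir in {1} -> dist (id 2, lvl 1), share (id 3, lvl 1).
Iteration 2: rows with parent_dir in {2,3} -> backup (id 4, lvl 2), home (id 5, lvl 2).
Iteration 3: rows with parent_dir in {4,5} -> mail (id 6, lvl 3), usr (id 8, lvl 3), alice (id 9, lvl 3).
Iteration 4: rows with parent_dir in {6,8,9} -> var (id 7, lvl 4).
Iteration 5: lvl < 4 fails for all current rows; recursion stops.
SUM(lvl) = 0 + 1 + 1 + 2 + 2 + 3 + 3 + 3 + 4 = 19.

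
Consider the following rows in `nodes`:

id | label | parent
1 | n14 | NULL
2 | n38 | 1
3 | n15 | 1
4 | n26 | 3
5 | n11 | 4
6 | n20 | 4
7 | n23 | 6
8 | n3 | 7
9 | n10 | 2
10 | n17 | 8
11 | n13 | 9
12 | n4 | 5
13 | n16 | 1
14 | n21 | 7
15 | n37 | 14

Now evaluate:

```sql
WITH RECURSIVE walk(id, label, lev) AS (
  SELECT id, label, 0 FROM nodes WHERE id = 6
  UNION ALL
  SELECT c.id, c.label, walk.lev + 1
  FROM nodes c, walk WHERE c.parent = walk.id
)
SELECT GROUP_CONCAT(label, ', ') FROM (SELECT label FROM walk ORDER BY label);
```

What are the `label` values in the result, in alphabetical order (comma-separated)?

Base: id=6 (n20) at lev 0.
Iteration 1: rows with parent in {6} -> n23 (id 7, lev 1).
Iteration 2: rows with parent in {7} -> n3 (id 8, lev 2), n21 (id 14, lev 2).
Iteration 3: rows with parent in {8,14} -> n17 (id 10, lev 3), n37 (id 15, lev 3).
Iteration 4: no rows with parent in {10,15}; recursion stops.

n17, n20, n21, n23, n3, n37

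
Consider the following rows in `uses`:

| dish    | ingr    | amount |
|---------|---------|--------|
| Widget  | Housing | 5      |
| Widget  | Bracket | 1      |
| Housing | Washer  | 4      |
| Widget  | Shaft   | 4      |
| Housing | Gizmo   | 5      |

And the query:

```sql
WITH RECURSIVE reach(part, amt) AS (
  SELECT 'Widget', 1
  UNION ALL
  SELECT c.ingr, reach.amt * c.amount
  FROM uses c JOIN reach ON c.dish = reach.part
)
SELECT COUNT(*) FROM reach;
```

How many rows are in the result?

6

Base: (Widget, amt=1).
Iteration 1: components of {Widget} -> Bracket = 1*1 = 1, Housing = 1*5 = 5, Shaft = 1*4 = 4.
Iteration 2: components of {Bracket,Housing,Shaft} -> Gizmo = 5*5 = 25, Washer = 5*4 = 20.
Iteration 3: no further components; recursion stops.
Total rows emitted: 6.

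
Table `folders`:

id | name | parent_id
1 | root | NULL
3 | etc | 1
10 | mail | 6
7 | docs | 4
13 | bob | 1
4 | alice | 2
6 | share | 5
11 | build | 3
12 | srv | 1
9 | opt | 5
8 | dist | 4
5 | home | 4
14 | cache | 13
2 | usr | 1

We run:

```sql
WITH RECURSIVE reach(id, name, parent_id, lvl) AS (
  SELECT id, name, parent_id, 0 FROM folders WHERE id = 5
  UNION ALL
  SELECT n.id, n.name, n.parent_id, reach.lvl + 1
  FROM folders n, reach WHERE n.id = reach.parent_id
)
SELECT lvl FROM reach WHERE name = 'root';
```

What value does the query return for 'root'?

Base: id=5 (home), parent_id=4, lvl 0.
Iteration 1: join on id=4 -> alice (id 4, parent_id=2, lvl 1).
Iteration 2: join on id=2 -> usr (id 2, parent_id=1, lvl 2).
Iteration 3: join on id=1 -> root (id 1, parent_id=NULL, lvl 3).
Iteration 4: parent_id is NULL; no match; recursion stops.

3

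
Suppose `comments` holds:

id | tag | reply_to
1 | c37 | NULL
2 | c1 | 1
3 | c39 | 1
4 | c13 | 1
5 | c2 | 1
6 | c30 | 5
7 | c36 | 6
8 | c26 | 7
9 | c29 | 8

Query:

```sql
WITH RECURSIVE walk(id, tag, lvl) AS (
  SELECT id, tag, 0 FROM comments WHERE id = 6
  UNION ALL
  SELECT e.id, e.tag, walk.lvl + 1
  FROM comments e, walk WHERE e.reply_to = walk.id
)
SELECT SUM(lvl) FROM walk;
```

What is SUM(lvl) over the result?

Base: id=6 (c30) at lvl 0.
Iteration 1: rows with reply_to in {6} -> c36 (id 7, lvl 1).
Iteration 2: rows with reply_to in {7} -> c26 (id 8, lvl 2).
Iteration 3: rows with reply_to in {8} -> c29 (id 9, lvl 3).
Iteration 4: no rows with reply_to in {9}; recursion stops.
SUM(lvl) = 0 + 1 + 2 + 3 = 6.

6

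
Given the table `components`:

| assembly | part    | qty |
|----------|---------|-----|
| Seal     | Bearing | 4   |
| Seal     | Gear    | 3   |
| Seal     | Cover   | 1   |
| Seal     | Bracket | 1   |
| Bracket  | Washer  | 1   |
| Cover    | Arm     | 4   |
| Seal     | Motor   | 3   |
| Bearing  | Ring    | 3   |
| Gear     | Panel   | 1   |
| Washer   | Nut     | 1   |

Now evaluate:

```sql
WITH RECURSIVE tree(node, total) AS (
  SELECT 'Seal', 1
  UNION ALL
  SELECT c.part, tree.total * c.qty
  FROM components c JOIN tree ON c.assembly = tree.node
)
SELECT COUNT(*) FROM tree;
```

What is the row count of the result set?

Base: (Seal, total=1).
Iteration 1: components of {Seal} -> Bearing = 1*4 = 4, Bracket = 1*1 = 1, Cover = 1*1 = 1, Gear = 1*3 = 3, Motor = 1*3 = 3.
Iteration 2: components of {Bearing,Bracket,Cover,Gear,Motor} -> Arm = 1*4 = 4, Panel = 3*1 = 3, Ring = 4*3 = 12, Washer = 1*1 = 1.
Iteration 3: components of {Arm,Panel,Ring,Washer} -> Nut = 1*1 = 1.
Iteration 4: no further components; recursion stops.
Total rows emitted: 11.

11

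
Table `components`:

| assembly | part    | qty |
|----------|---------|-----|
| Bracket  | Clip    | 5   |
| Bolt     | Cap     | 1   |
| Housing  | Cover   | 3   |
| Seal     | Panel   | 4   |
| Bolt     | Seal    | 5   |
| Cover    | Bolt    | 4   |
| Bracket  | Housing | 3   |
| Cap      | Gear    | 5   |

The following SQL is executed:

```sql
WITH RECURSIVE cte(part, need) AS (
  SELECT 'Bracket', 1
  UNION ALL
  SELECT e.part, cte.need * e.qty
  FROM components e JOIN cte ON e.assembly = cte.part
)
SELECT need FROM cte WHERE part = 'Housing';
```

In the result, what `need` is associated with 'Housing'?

3

Base: (Bracket, need=1).
Iteration 1: components of {Bracket} -> Clip = 1*5 = 5, Housing = 1*3 = 3.
Iteration 2: components of {Clip,Housing} -> Cover = 3*3 = 9.
Iteration 3: components of {Cover} -> Bolt = 9*4 = 36.
Iteration 4: components of {Bolt} -> Cap = 36*1 = 36, Seal = 36*5 = 180.
Iteration 5: components of {Cap,Seal} -> Gear = 36*5 = 180, Panel = 180*4 = 720.
Iteration 6: no further components; recursion stops.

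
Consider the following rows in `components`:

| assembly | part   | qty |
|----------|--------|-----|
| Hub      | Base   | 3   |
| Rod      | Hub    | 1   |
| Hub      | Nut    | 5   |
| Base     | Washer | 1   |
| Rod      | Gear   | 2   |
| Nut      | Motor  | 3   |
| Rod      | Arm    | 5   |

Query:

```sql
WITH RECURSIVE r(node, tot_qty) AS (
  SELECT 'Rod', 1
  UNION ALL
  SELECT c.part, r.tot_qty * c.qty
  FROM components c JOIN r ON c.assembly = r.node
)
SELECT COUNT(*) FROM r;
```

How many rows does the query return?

Base: (Rod, tot_qty=1).
Iteration 1: components of {Rod} -> Arm = 1*5 = 5, Gear = 1*2 = 2, Hub = 1*1 = 1.
Iteration 2: components of {Arm,Gear,Hub} -> Base = 1*3 = 3, Nut = 1*5 = 5.
Iteration 3: components of {Base,Nut} -> Motor = 5*3 = 15, Washer = 3*1 = 3.
Iteration 4: no further components; recursion stops.
Total rows emitted: 8.

8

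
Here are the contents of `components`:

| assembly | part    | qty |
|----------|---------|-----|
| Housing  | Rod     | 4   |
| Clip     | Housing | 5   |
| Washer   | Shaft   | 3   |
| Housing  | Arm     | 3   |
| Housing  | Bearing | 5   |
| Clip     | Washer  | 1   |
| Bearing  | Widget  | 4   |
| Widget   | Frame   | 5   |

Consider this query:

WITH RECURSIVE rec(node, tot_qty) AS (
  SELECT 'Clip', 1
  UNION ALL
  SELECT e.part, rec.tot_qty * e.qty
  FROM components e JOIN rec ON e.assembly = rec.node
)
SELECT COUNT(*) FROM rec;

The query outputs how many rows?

Base: (Clip, tot_qty=1).
Iteration 1: components of {Clip} -> Housing = 1*5 = 5, Washer = 1*1 = 1.
Iteration 2: components of {Housing,Washer} -> Arm = 5*3 = 15, Bearing = 5*5 = 25, Rod = 5*4 = 20, Shaft = 1*3 = 3.
Iteration 3: components of {Arm,Bearing,Rod,Shaft} -> Widget = 25*4 = 100.
Iteration 4: components of {Widget} -> Frame = 100*5 = 500.
Iteration 5: no further components; recursion stops.
Total rows emitted: 9.

9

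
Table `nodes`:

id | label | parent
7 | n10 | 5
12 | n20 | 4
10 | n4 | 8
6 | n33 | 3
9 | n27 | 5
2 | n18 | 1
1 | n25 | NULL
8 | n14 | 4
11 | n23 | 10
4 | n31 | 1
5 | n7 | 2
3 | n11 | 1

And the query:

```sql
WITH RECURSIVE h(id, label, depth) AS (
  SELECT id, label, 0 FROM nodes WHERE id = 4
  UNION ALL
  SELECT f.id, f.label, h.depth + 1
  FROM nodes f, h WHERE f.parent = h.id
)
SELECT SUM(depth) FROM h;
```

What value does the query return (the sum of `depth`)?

7

Base: id=4 (n31) at depth 0.
Iteration 1: rows with parent in {4} -> n14 (id 8, depth 1), n20 (id 12, depth 1).
Iteration 2: rows with parent in {8,12} -> n4 (id 10, depth 2).
Iteration 3: rows with parent in {10} -> n23 (id 11, depth 3).
Iteration 4: no rows with parent in {11}; recursion stops.
SUM(depth) = 0 + 1 + 1 + 2 + 3 = 7.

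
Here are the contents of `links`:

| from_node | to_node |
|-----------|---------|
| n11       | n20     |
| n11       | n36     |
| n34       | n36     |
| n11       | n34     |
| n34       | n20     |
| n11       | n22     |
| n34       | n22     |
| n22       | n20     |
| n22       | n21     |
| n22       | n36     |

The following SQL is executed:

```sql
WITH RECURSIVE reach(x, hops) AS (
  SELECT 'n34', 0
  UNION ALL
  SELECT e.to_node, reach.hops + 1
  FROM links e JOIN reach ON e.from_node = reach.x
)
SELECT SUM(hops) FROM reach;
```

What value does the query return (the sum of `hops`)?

9

Base: (n34, hops=0).
Iteration 1: edges from {n34} -> (n20, hops=1), (n22, hops=1), (n36, hops=1).
Iteration 2: edges from {n20,n22,n36} -> (n20, hops=2), (n21, hops=2), (n36, hops=2).
Iteration 3: no outgoing edges from {n20,n21,n36}; recursion stops.
SUM(hops) = 0 + 1 + 1 + 1 + 2 + 2 + 2 = 9.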